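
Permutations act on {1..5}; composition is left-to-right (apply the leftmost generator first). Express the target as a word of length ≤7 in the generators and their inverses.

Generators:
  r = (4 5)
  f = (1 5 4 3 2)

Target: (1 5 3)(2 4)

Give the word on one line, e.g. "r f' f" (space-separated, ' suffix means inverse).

f r' r' f r

  after f: (1 5 4 3 2)
  after r': (1 4 3 2)
  after r': (1 5 4 3 2)
  after f: (1 4 2 5 3)
  after r: (1 5 3)(2 4)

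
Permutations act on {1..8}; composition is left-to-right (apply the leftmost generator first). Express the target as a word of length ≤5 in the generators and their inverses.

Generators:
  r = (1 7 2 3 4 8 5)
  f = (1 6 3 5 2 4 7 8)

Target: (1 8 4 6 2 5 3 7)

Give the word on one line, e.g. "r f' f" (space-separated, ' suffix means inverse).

  after r': (1 5 8 4 3 2 7)
  after f': (1 3 5 7 8 2 4 6)
  after r: (1 4 6 7 5 2 8 3)
  after r: (1 8 4 6 2 5 3 7)

r' f' r r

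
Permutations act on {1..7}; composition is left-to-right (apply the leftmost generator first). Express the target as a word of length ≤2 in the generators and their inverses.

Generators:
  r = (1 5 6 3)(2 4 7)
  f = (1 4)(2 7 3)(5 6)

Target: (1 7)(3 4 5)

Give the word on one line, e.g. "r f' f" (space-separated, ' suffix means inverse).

  after f: (1 4)(2 7 3)(5 6)
  after r: (1 7)(3 4 5)

f r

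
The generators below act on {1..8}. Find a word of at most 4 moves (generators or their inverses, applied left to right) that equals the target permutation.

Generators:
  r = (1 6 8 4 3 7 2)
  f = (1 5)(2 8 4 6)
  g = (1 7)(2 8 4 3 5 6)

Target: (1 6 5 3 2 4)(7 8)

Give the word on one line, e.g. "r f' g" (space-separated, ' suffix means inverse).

  after f: (1 5)(2 8 4 6)
  after r: (1 5 6)(2 4 8 3 7)
  after f': (2 8 3 7 6 5 4)
  after r: (1 6 5 3 2 4)(7 8)

f r f' r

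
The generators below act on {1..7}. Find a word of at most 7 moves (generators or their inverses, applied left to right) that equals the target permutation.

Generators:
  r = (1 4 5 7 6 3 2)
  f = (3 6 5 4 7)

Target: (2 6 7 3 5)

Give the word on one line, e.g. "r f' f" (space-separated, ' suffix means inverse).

r f' r' r' f

  after r: (1 4 5 7 6 3 2)
  after f': (1 5 4 6 7 3 2)
  after r': (1 4 7 6 5)
  after r': (2 3 6 4 5)
  after f: (2 6 7 3 5)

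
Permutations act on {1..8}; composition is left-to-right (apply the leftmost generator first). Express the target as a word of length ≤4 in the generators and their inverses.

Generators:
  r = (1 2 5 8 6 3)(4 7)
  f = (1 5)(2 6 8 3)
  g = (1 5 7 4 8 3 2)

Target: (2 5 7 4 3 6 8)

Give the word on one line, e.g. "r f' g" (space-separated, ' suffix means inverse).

g f

  after g: (1 5 7 4 8 3 2)
  after f: (2 5 7 4 3 6 8)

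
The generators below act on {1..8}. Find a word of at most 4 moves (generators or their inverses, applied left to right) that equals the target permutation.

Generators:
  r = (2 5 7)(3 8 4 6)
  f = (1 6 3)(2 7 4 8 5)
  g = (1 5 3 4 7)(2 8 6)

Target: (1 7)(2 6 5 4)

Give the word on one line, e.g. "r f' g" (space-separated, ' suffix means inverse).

g r' r'

  after g: (1 5 3 4 7)(2 8 6)
  after r': (1 2 3 8 4 5 6 7)
  after r': (1 7)(2 6 5 4)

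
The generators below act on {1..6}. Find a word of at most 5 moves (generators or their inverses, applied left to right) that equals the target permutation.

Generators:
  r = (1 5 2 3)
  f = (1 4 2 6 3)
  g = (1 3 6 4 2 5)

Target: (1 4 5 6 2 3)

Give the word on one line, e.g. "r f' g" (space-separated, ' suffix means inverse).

  after g': (1 5 2 4 6 3)
  after r: (1 2 4 6)(3 5)
  after f': (1 4 2)(3 5 6)
  after r': (1 4 5 6 2 3)

g' r f' r'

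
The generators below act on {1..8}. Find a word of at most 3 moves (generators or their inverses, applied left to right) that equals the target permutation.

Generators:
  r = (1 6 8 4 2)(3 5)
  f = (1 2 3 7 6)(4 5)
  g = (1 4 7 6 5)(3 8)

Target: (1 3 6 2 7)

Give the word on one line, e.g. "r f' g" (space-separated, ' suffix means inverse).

f f

  after f: (1 2 3 7 6)(4 5)
  after f: (1 3 6 2 7)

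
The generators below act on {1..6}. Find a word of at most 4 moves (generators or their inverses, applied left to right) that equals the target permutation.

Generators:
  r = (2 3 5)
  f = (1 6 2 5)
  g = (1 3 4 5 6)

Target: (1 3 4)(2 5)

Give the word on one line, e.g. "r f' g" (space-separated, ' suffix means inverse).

g f

  after g: (1 3 4 5 6)
  after f: (1 3 4)(2 5)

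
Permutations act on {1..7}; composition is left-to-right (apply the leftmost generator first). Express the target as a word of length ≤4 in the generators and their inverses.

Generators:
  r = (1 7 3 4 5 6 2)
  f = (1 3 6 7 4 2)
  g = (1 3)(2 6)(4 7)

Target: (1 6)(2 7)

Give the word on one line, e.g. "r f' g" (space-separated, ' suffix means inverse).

f' g'

  after f': (1 2 4 7 6 3)
  after g': (1 6)(2 7)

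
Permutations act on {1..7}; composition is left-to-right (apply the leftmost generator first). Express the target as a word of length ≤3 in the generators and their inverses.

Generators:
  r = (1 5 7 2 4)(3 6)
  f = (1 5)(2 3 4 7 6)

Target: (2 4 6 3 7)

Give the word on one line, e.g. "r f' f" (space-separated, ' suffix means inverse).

f f

  after f: (1 5)(2 3 4 7 6)
  after f: (2 4 6 3 7)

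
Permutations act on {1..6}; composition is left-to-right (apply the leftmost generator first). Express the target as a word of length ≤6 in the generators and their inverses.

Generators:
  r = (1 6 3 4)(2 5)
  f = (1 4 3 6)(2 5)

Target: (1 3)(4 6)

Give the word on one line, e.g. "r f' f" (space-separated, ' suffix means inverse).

  after r: (1 6 3 4)(2 5)
  after r: (1 3)(4 6)
  after f: (1 6 3 4)(2 5)
  after r: (1 3)(4 6)

r r f r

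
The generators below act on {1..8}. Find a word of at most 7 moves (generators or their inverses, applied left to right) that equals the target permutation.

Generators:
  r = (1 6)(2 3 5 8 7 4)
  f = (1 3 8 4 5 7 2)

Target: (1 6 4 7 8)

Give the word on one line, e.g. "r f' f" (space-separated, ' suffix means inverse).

  after r': (1 6)(2 4 7 8 5 3)
  after f: (1 6 3)(2 5 8 7 4)
  after r: (2 8 4 3 6 5 7)
  after r: (1 6 8 2 7 3)(4 5)
  after f: (1 6 4 7 8)

r' f r r f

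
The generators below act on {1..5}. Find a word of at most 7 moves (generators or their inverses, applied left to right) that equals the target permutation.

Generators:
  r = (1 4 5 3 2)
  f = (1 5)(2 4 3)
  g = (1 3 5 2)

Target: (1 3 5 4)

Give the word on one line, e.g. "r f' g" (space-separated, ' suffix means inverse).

g' f' r' r' f

  after g': (1 2 5 3)
  after f': (1 3 5 4 2)
  after r': (1 5)(3 4)
  after r': (1 4 5 2 3)
  after f: (1 3 5 4)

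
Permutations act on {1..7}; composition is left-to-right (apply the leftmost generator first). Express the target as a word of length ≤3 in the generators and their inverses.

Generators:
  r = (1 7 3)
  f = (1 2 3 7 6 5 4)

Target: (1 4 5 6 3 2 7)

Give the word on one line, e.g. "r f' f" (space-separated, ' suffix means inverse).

  after f': (1 4 5 6 7 3 2)
  after r: (1 4 5 6 3 2 7)

f' r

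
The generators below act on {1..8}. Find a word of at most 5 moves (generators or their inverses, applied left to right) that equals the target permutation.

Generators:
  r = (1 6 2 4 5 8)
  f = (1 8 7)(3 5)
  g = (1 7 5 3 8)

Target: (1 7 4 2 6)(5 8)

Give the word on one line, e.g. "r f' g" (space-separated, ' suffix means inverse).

  after g: (1 7 5 3 8)
  after r': (1 7 4 2 6)(3 5)
  after f': (1 8)(2 6 7 4)
  after f': (2 6 8 7 4)(3 5)
  after g: (1 7 4 2 6)(5 8)

g r' f' f' g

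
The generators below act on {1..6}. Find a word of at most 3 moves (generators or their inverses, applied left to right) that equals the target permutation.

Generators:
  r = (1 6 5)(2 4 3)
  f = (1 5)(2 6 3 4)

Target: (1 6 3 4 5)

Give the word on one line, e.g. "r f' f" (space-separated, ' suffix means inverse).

f' f' r

  after f': (1 5)(2 4 3 6)
  after f': (2 3)(4 6)
  after r: (1 6 3 4 5)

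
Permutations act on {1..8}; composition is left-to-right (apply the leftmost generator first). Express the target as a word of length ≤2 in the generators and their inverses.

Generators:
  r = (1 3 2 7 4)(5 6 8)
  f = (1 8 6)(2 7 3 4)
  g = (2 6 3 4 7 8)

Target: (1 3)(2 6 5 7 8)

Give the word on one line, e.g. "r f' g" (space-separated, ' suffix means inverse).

  after r': (1 4 7 2 3)(5 8 6)
  after g': (1 3)(2 6 5 7 8)

r' g'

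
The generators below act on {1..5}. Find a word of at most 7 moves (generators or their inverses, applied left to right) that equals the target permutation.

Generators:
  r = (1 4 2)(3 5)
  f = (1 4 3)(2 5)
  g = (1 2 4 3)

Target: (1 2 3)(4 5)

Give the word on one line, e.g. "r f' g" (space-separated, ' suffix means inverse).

  after r': (1 2 4)(3 5)
  after g: (1 4 2 3 5)
  after g: (1 3 5 2)
  after r: (1 5)(2 4)
  after f: (1 2 3)(4 5)

r' g g r f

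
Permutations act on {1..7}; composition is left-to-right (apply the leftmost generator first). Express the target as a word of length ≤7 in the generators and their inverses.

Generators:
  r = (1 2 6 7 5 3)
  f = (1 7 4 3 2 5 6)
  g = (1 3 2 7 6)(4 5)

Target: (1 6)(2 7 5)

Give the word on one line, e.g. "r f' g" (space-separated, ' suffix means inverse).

f g r' r' f'

  after f: (1 7 4 3 2 5 6)
  after g: (1 6 3 7 5)(2 4)
  after r': (1 2 4)(3 6 5)
  after r': (2 4 3)(6 7)
  after f': (1 6)(2 7 5)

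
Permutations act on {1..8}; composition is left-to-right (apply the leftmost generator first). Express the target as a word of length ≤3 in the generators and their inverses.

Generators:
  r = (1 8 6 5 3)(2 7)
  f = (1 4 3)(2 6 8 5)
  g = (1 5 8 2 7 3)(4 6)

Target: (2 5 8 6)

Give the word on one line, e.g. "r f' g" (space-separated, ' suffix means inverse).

  after f: (1 4 3)(2 6 8 5)
  after f: (1 3 4)(2 8)(5 6)
  after f: (2 5 8 6)

f f f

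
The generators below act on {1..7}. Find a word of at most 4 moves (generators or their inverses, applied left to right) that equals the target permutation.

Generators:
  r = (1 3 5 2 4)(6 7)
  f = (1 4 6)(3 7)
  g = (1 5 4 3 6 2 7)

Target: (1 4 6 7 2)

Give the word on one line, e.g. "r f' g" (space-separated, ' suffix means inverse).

g f f g

  after g: (1 5 4 3 6 2 7)
  after f: (1 5 6 2 3)(4 7)
  after f: (1 5)(2 7 6)(3 4)
  after g: (1 4 6 7 2)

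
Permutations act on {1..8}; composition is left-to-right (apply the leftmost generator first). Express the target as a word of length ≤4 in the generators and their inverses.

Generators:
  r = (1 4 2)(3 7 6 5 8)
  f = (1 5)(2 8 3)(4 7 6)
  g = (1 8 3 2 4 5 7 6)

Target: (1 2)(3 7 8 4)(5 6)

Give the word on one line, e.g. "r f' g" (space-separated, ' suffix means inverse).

g' f' f' r

  after g': (1 6 7 5 4 2 3 8)
  after f': (1 7)(2 8 5 6 4 3)
  after f': (1 4 8)(5 7)
  after r: (1 2)(3 7 8 4)(5 6)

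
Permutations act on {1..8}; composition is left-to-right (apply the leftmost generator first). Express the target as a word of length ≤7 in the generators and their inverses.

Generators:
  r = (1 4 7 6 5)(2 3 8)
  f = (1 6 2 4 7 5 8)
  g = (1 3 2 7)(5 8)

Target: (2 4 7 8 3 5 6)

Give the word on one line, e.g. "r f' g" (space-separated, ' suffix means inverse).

g r' f' g f'

  after g: (1 3 2 7)(5 8)
  after r': (1 2 4)(3 8 6 7 5)
  after f': (1 6 4 8)(3 5)
  after g: (1 6 4 5 2 7)(3 8)
  after f': (2 4 7 8 3 5 6)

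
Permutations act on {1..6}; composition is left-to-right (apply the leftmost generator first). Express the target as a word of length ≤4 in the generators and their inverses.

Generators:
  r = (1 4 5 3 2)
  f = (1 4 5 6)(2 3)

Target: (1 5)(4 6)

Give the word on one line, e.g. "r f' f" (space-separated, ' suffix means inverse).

  after f: (1 4 5 6)(2 3)
  after f: (1 5)(4 6)

f f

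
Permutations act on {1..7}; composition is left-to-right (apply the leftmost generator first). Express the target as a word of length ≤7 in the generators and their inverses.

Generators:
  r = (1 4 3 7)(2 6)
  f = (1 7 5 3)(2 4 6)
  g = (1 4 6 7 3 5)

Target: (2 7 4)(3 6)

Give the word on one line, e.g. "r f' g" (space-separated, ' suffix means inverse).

  after f: (1 7 5 3)(2 4 6)
  after f: (1 5)(2 6 4)(3 7)
  after r: (1 5 4 6 3)
  after r: (1 5 3 4 2 6 7)
  after g: (2 7 4)(3 6)

f f r r g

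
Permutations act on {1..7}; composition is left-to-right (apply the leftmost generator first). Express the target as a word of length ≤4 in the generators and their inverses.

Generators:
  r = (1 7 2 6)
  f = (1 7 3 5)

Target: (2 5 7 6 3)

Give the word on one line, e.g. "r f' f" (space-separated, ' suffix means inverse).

  after r: (1 7 2 6)
  after f': (2 6 5 3 7)
  after r: (1 7 6 5 3 2)
  after f': (2 5 7 6 3)

r f' r f'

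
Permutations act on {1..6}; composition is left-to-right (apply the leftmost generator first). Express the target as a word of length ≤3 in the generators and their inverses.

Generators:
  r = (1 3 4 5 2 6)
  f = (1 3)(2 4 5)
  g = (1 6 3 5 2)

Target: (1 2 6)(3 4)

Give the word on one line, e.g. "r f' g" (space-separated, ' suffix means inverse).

  after g: (1 6 3 5 2)
  after r': (1 2 6)(3 4)

g r'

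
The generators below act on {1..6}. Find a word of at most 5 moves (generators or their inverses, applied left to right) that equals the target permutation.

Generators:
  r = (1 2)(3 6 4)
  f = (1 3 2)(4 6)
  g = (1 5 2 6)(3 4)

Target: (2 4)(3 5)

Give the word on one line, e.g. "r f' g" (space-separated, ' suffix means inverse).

f' f' r' g f'

  after f': (1 2 3)(4 6)
  after f': (1 3 2)
  after r': (1 4 6 3)
  after g: (1 3 5 2 6 4)
  after f': (2 4)(3 5)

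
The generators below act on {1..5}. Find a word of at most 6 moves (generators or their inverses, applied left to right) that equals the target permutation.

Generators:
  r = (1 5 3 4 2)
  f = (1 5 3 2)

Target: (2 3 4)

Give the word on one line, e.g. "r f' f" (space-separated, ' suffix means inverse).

  after r': (1 2 4 3 5)
  after f: (2 4)
  after f: (1 5 3 2 4)
  after r': (2 3 4)

r' f f r'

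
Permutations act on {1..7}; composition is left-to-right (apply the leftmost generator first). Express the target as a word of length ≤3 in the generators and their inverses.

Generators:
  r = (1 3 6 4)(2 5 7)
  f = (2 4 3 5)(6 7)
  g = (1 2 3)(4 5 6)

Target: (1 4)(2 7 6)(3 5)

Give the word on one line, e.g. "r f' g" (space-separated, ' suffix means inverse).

  after r: (1 3 6 4)(2 5 7)
  after r: (1 6)(2 7 5)(3 4)
  after g: (1 4)(2 7 6)(3 5)

r r g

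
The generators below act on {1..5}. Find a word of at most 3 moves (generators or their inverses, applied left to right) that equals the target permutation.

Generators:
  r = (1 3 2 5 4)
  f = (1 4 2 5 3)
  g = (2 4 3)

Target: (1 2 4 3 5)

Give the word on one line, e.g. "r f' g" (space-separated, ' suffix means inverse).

  after r': (1 4 5 2 3)
  after r': (1 5 3 4 2)
  after r': (1 2 4 3 5)

r' r' r'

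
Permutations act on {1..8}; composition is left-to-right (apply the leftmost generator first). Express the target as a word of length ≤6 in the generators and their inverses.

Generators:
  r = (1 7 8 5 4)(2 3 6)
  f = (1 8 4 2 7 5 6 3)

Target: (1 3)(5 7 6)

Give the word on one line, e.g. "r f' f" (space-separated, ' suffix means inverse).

  after f: (1 8 4 2 7 5 6 3)
  after f: (1 4 7 6)(2 5 3 8)
  after f: (1 2 6 8 7 3 4 5)
  after r: (1 3)(5 7 6)

f f f r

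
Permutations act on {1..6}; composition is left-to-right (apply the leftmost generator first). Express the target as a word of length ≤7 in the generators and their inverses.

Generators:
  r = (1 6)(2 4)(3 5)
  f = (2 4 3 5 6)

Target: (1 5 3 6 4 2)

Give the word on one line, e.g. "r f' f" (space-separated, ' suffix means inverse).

r' f r' f r'

  after r': (1 6)(2 4)(3 5)
  after f: (1 2 3 6)
  after r': (1 4 2 5 3)
  after f: (1 3)(2 6)
  after r': (1 5 3 6 4 2)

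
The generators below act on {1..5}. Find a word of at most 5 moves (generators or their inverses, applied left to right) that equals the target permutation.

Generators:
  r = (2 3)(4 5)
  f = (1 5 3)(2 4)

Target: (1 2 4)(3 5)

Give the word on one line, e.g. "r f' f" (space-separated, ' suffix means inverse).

  after r: (2 3)(4 5)
  after f': (1 3 4)(2 5)
  after r': (1 2 4)(3 5)

r f' r'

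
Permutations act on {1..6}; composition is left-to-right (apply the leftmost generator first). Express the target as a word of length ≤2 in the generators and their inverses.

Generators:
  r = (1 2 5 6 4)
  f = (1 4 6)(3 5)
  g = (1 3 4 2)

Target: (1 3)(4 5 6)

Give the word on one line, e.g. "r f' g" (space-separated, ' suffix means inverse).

g r

  after g: (1 3 4 2)
  after r: (1 3)(4 5 6)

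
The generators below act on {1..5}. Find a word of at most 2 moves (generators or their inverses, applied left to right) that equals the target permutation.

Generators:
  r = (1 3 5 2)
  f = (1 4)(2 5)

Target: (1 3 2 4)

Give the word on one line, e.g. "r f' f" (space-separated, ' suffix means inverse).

  after r: (1 3 5 2)
  after f': (1 3 2 4)

r f'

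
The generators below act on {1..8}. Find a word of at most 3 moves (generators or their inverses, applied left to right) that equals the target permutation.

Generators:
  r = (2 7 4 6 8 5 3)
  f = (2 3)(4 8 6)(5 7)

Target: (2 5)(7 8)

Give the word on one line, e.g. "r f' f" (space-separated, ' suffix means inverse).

  after r: (2 7 4 6 8 5 3)
  after f: (2 5)(7 8)

r f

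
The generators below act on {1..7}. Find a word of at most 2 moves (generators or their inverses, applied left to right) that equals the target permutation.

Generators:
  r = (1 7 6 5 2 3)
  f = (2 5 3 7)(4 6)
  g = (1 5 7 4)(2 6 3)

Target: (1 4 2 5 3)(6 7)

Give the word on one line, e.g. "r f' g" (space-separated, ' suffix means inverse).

f' g'

  after f': (2 7 3 5)(4 6)
  after g': (1 4 2 5 3)(6 7)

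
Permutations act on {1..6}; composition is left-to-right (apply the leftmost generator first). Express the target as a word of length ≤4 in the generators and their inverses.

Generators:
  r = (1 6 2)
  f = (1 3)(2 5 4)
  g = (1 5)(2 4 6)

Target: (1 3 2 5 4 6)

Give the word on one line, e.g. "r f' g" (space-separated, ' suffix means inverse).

f r'

  after f: (1 3)(2 5 4)
  after r': (1 3 2 5 4 6)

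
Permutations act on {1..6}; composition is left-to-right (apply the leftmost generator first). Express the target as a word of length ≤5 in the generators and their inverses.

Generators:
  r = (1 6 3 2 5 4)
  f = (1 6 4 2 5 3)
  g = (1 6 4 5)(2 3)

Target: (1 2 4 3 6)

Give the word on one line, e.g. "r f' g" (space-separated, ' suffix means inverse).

r' g f'

  after r': (1 4 5 2 3 6)
  after g: (1 5 3 4)
  after f': (1 2 4 3 6)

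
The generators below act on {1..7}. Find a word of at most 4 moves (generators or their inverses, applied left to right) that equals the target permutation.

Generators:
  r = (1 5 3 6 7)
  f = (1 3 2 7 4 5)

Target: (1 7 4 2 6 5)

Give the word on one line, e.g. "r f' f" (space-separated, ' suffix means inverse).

  after f': (1 5 4 7 2 3)
  after r: (1 3 5 4)(2 6 7)
  after f: (1 2 6 4 3)
  after f: (1 7 4 2 6 5)

f' r f f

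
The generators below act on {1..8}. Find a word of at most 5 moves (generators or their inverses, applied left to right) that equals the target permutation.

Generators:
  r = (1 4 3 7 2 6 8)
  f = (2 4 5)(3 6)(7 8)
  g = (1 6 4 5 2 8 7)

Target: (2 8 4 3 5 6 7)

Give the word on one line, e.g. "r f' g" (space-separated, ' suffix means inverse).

f g' f' r f

  after f: (2 4 5)(3 6)(7 8)
  after g': (1 7 2 6 3)
  after f': (1 8 7 5 4 2 3)
  after r: (2 7 5 3 4 6 8)
  after f: (2 8 4 3 5 6 7)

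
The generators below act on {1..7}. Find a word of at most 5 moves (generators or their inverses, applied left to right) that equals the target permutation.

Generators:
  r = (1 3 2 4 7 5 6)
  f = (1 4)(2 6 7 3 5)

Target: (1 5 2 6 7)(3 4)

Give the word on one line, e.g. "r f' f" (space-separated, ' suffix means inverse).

  after f': (1 4)(2 5 3 7 6)
  after f': (2 3 6 5 7)
  after r: (1 3)(4 7)
  after f: (1 5 2 6 7)(3 4)

f' f' r f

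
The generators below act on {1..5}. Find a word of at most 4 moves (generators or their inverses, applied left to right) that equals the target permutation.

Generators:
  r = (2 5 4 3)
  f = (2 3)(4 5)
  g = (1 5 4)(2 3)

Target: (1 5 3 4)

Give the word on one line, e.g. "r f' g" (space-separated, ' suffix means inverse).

  after r': (2 3 4 5)
  after f: (3 5)
  after g': (1 4 5 2 3)
  after g': (1 5 3 4)

r' f g' g'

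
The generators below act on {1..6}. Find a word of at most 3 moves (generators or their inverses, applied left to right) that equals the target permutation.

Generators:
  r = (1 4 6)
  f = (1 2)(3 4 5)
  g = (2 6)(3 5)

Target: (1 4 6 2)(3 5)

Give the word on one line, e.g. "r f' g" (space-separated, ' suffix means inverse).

g r

  after g: (2 6)(3 5)
  after r: (1 4 6 2)(3 5)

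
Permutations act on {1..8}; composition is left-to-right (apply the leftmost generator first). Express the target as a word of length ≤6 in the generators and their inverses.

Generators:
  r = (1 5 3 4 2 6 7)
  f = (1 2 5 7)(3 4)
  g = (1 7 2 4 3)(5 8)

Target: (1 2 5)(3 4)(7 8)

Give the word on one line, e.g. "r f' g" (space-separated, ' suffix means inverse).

  after g: (1 7 2 4 3)(5 8)
  after f: (2 3)(5 8 7)
  after g: (1 7 8 2)(3 4)
  after f: (5 7 8)
  after f: (1 2 5)(3 4)(7 8)

g f g f f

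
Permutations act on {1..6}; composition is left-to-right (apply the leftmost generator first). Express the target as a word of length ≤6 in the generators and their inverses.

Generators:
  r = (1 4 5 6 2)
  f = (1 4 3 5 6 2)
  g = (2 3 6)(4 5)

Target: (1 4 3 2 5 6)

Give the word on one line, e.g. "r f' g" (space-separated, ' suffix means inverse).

g' f g' r'

  after g': (2 6 3)(4 5)
  after f: (1 4 6 5 3)
  after g': (1 5 2 6 4 3)
  after r': (1 4 3 2 5 6)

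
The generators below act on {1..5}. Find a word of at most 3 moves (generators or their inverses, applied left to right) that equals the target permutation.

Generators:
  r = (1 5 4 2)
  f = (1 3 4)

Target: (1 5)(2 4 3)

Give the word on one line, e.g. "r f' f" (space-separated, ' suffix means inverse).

f f r'

  after f: (1 3 4)
  after f: (1 4 3)
  after r': (1 5)(2 4 3)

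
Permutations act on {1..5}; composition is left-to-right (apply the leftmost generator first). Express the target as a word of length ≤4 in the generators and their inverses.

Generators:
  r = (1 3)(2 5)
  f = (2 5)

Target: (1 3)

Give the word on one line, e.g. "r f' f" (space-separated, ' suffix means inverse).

  after f: (2 5)
  after r: (1 3)
  after f: (1 3)(2 5)
  after f: (1 3)

f r f f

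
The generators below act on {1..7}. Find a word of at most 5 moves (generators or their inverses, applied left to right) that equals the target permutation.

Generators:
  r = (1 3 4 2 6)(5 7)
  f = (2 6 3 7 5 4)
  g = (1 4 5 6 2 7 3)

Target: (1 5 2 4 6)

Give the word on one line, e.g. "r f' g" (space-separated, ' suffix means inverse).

r' g' f g

  after r': (1 6 2 4 3)(5 7)
  after g': (1 5 2)(4 7)
  after f: (1 4 5 6 3 7 2)
  after g: (1 5 2 4 6)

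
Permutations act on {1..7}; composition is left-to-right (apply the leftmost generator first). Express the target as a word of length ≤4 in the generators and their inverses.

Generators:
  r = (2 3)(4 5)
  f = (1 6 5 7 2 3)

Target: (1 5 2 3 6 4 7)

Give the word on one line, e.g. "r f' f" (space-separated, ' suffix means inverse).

f r' f

  after f: (1 6 5 7 2 3)
  after r': (1 6 4 5 7 3)
  after f: (1 5 2 3 6 4 7)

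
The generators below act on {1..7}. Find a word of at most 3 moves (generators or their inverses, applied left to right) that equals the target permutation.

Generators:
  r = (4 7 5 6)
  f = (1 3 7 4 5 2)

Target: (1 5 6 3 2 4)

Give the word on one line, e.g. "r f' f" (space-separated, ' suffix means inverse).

  after r: (4 7 5 6)
  after f': (1 2 5 6 7 4 3)
  after f': (1 5 6 3 2 4)

r f' f'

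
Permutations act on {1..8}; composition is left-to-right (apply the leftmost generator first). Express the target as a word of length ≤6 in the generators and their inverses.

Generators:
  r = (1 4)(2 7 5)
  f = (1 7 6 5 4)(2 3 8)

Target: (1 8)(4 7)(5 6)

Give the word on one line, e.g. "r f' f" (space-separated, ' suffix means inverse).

  after f': (1 4 5 6 7)(2 8 3)
  after f': (1 5 7 4 6)(2 3 8)
  after r: (1 2 3 8 7)(4 6)
  after f': (1 8)(4 7)(5 6)

f' f' r f'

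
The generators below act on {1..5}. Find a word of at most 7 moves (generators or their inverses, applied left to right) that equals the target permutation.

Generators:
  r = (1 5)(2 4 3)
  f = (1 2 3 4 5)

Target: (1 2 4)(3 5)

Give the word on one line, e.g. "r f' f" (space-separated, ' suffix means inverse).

  after r: (1 5)(2 4 3)
  after f': (1 4 2 3)
  after f': (1 3 5 4)
  after r': (1 4 5 2 3)
  after r': (1 2 4)(3 5)

r f' f' r' r'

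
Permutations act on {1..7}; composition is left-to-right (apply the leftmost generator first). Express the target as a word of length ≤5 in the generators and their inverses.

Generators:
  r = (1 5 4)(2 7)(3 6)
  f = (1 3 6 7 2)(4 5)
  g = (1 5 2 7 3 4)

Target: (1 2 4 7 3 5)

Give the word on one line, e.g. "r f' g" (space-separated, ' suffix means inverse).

  after f': (1 2 7 6 3)(4 5)
  after r: (1 7 3 5)
  after f: (1 2)(3 4 5)(6 7)
  after g: (1 7 6 3)(2 5 4)
  after r: (1 2 4 7 3 5)

f' r f g r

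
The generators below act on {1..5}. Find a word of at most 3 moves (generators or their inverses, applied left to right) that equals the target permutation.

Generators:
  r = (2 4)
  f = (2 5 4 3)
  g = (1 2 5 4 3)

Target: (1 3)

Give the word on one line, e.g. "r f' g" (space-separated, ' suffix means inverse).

  after f: (2 5 4 3)
  after g': (1 3)

f g'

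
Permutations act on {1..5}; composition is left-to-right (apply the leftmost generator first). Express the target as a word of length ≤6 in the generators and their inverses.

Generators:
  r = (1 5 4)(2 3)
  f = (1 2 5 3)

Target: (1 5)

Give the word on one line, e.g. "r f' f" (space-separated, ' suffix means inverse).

r f f r' r'

  after r: (1 5 4)(2 3)
  after f: (1 3 5 4 2)
  after f: (4 5)
  after r': (1 4)(2 3)
  after r': (1 5)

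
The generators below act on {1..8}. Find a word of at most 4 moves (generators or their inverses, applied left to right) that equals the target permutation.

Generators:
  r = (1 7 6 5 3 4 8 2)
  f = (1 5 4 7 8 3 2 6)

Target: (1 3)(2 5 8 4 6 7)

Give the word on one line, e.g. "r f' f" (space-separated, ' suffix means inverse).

f r

  after f: (1 5 4 7 8 3 2 6)
  after r: (1 3)(2 5 8 4 6 7)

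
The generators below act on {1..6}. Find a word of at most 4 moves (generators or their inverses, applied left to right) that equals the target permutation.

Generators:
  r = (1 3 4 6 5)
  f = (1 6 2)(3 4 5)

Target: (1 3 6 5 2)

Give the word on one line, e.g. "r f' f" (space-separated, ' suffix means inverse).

r' f' f'

  after r': (1 5 6 4 3)
  after f': (1 4 5)(2 6 3)
  after f': (1 3 6 5 2)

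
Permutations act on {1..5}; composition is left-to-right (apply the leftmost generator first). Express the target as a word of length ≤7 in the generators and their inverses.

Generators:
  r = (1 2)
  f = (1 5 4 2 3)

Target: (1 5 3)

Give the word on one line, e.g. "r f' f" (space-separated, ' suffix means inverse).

  after r: (1 2)
  after f: (1 3)(2 5 4)
  after r': (1 3 2 5 4)
  after f: (2 4 5)
  after f: (1 5 3)

r f r' f f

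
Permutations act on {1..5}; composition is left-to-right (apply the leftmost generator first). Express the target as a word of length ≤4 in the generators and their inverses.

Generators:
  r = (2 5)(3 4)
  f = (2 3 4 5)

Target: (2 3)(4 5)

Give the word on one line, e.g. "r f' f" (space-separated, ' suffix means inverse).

  after r': (2 5)(3 4)
  after f': (2 4)
  after f': (2 3)(4 5)

r' f' f'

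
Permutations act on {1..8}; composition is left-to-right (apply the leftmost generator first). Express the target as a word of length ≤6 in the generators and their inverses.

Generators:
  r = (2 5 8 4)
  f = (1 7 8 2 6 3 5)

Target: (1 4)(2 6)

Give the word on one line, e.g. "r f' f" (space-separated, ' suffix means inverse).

f' r r f

  after f': (1 5 3 6 2 8 7)
  after r: (1 8 7)(2 4)(3 6 5)
  after r: (1 4 5 3 6 8 7)
  after f: (1 4)(2 6)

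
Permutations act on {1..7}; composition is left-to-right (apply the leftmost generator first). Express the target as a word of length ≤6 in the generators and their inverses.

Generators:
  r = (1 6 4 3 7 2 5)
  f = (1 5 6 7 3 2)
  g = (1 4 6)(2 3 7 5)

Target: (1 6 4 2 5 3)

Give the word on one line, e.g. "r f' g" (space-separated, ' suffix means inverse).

f' r r r

  after f': (1 2 3 7 6 5)
  after r: (1 5 6)(2 7 4 3)
  after r: (3 5 4 7)
  after r: (1 6 4 2 5 3)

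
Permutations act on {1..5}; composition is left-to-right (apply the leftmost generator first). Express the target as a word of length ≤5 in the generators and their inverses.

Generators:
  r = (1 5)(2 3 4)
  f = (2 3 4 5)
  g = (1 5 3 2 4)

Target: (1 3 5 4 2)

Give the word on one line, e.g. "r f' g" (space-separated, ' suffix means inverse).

  after r': (1 5)(2 4 3)
  after f: (1 2 5)
  after g': (1 3 5 4 2)

r' f g'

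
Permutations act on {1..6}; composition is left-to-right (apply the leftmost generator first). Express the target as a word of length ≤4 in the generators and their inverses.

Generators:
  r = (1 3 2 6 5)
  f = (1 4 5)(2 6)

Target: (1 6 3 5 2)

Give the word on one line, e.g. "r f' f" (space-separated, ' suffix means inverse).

r' r'

  after r': (1 5 6 2 3)
  after r': (1 6 3 5 2)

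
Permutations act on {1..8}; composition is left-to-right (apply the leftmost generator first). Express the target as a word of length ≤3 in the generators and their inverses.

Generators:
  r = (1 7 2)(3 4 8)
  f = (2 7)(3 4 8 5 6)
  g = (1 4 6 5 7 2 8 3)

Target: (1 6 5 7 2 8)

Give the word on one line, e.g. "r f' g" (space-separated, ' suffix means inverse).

f' g' f'

  after f': (2 7)(3 6 5 8 4)
  after g': (1 3 4 8)(2 5)
  after f': (1 6 5 7 2 8)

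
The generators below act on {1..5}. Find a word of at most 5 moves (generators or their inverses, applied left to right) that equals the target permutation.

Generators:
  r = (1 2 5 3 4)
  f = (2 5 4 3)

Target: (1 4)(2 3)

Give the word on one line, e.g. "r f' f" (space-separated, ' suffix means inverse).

  after f: (2 5 4 3)
  after r: (1 2 3 5)
  after r: (1 5 2 4)
  after f: (1 4)(2 3)

f r r f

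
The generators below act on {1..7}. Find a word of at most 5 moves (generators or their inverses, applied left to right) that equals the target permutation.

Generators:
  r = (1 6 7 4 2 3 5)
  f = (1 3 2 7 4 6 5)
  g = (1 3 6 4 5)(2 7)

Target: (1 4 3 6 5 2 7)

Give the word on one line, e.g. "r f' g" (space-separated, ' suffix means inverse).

  after f: (1 3 2 7 4 6 5)
  after f: (1 2 4 5 3 7 6)
  after r': (1 4 3 6 5 2 7)

f f r'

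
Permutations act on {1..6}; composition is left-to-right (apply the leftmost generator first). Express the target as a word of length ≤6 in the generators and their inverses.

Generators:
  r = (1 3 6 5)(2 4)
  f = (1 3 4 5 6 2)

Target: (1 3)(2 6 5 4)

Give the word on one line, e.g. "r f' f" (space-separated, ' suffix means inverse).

f r f' r r

  after f: (1 3 4 5 6 2)
  after r: (1 6 4)(2 3)
  after f': (1 5 4 2)(3 6)
  after r: (2 3 5)
  after r: (1 3)(2 6 5 4)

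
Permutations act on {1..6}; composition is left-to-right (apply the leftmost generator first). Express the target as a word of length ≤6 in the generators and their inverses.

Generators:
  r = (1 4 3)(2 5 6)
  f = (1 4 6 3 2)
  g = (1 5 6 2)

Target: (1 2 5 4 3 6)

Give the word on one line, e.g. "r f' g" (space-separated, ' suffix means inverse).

g' r g g

  after g': (1 2 6 5)
  after r: (1 5 4 3)
  after g: (1 6 2)(3 5 4)
  after g: (1 2 5 4 3 6)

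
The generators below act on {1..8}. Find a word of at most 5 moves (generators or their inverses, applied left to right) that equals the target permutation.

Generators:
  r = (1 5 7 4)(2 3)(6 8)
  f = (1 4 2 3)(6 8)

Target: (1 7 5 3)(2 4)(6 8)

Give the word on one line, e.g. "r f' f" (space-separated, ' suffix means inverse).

f r' f'

  after f: (1 4 2 3)(6 8)
  after r': (1 7 5)(3 4)
  after f': (1 7 5 3)(2 4)(6 8)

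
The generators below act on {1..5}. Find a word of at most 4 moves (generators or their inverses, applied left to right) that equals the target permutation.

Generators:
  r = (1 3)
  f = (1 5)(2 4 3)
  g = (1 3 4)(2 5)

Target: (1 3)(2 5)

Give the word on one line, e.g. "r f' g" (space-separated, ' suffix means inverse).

  after f: (1 5)(2 4 3)
  after r': (1 5 3 2 4)
  after g: (1 2)(3 5 4)
  after f': (1 3)(2 5)

f r' g f'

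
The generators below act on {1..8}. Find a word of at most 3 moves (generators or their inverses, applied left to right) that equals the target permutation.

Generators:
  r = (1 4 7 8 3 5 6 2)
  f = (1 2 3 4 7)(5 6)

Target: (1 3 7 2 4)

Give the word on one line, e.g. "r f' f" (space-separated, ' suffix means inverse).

  after f: (1 2 3 4 7)(5 6)
  after f: (1 3 7 2 4)

f f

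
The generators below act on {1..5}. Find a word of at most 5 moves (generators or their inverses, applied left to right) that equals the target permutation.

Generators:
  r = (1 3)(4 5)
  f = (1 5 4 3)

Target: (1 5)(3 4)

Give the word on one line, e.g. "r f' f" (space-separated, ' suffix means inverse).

  after f: (1 5 4 3)
  after r': (1 4)
  after r': (1 5 4 3)
  after r': (1 4)
  after f': (1 5)(3 4)

f r' r' r' f'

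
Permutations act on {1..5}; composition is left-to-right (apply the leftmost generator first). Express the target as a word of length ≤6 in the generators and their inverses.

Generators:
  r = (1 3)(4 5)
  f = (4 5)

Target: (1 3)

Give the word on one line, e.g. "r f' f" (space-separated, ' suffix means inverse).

f r' f f

  after f: (4 5)
  after r': (1 3)
  after f: (1 3)(4 5)
  after f: (1 3)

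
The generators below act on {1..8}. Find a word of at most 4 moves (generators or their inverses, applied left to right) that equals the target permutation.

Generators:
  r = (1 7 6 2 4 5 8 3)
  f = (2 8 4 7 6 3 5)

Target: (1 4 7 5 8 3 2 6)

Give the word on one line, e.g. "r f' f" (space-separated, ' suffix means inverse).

f r f'

  after f: (2 8 4 7 6 3 5)
  after r: (1 7 2 3 8 5 4 6)
  after f': (1 4 7 5 8 3 2 6)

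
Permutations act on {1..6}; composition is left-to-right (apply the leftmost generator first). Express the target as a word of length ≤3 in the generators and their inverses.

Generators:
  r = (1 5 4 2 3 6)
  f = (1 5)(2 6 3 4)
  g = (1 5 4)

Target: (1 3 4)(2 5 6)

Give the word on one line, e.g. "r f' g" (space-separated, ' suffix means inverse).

  after r': (1 6 3 2 4 5)
  after r': (1 3 4)(2 5 6)

r' r'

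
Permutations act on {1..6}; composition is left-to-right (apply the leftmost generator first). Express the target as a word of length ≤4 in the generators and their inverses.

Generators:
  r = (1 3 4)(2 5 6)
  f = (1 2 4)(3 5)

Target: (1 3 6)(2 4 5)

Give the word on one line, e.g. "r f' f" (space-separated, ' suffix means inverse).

f r f'

  after f: (1 2 4)(3 5)
  after r: (1 5 4 3 6 2)
  after f': (1 3 6)(2 4 5)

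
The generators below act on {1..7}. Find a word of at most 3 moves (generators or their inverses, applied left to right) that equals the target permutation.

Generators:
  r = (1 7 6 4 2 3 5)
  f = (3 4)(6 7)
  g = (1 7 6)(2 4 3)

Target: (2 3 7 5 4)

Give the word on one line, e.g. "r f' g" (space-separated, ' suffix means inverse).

g' r' g'

  after g': (1 6 7)(2 3 4)
  after r': (1 7 5 3 6)
  after g': (2 3 7 5 4)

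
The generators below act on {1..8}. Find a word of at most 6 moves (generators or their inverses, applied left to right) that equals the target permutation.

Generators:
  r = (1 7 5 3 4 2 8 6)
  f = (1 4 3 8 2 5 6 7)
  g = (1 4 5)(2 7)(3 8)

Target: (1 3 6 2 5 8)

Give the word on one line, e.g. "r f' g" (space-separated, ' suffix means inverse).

f f g' f'

  after f: (1 4 3 8 2 5 6 7)
  after f: (1 3 2 6)(4 8 5 7)
  after g': (1 8 4 3 7)(2 6 5)
  after f': (1 3 6 2 5 8)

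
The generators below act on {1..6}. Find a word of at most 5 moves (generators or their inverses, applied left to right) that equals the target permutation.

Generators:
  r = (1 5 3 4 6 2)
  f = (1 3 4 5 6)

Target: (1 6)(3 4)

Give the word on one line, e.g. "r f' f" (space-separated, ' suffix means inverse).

  after r': (1 2 6 4 3 5)
  after f: (1 2)(3 6 5)
  after r': (1 6)(3 4)

r' f r'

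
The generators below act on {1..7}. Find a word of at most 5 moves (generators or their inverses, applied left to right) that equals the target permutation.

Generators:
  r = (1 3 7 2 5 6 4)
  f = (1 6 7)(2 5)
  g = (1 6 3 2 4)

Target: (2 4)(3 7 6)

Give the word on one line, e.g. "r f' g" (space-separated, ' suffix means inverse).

f g' f' g f

  after f: (1 6 7)(2 5)
  after g': (2 5 3 6 7 4)
  after f': (1 7 4 5 3)
  after g: (1 7)(2 4 5)(3 6)
  after f: (2 4)(3 7 6)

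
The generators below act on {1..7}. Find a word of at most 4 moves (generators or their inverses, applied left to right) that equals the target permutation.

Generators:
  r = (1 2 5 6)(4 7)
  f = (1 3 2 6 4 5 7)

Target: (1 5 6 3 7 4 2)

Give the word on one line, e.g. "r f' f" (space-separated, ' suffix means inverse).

f' f'

  after f': (1 7 5 4 6 2 3)
  after f': (1 5 6 3 7 4 2)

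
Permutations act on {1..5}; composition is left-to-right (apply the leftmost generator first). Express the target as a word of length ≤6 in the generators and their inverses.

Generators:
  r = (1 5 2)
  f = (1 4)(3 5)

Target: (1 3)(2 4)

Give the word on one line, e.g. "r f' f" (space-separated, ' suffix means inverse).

r f r' f f

  after r: (1 5 2)
  after f: (1 3 5 2 4)
  after r': (1 3)(2 4)
  after f: (1 5 3 4 2)
  after f: (1 3)(2 4)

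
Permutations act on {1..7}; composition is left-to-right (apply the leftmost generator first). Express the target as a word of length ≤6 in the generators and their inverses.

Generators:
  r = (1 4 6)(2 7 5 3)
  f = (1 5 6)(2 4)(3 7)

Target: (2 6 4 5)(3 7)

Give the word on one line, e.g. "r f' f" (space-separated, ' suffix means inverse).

r r f' f'

  after r: (1 4 6)(2 7 5 3)
  after r: (1 6 4)(2 5)(3 7)
  after f': (1 5 4 6 2)
  after f': (2 6 4 5)(3 7)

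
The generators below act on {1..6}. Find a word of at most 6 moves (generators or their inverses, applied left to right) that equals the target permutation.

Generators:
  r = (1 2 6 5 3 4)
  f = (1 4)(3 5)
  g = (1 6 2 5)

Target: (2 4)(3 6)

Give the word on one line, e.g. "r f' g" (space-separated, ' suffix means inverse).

f' r g r' r'

  after f': (1 4)(3 5)
  after r: (2 6 5 4)
  after g: (1 6)(4 5)
  after r': (1 2)(3 5)(4 6)
  after r': (2 4)(3 6)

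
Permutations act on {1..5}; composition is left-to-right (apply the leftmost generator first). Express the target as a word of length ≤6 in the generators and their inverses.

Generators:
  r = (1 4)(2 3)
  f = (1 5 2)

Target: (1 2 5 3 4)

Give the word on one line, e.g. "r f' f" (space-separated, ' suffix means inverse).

  after r: (1 4)(2 3)
  after f: (1 4 5 2 3)
  after r': (3 4 5)
  after f': (1 2 5 3 4)

r f r' f'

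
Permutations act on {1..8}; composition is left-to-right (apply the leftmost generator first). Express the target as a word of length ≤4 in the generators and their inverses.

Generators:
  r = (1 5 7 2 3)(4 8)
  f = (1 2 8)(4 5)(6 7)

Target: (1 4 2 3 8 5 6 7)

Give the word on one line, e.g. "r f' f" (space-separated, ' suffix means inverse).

r f'

  after r: (1 5 7 2 3)(4 8)
  after f': (1 4 2 3 8 5 6 7)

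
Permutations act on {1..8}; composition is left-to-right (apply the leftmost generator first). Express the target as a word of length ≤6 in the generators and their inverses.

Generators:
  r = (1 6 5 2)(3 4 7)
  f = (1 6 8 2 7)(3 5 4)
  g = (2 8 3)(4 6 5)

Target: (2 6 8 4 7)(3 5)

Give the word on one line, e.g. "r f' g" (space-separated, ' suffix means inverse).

  after g': (2 3 8)(4 5 6)
  after r': (1 2 7 4 6 3 8 5)
  after f: (1 7 3 2)(4 8)(5 6)
  after g': (1 7 8 5 4 2)
  after f: (2 6 8 4 7)(3 5)

g' r' f g' f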